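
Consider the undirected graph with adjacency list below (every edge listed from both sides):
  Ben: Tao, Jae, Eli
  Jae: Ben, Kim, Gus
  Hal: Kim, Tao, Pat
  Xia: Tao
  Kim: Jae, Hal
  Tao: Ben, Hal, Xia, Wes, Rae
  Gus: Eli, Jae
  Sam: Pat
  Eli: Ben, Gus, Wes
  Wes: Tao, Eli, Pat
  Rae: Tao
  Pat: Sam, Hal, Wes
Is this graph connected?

Starting from Ben and exploring outward reaches every vertex (Ben, Tao, Eli, Jae, Hal, Xia, Rae, Wes, Gus, Kim, Pat, Sam); the graph is connected.

Yes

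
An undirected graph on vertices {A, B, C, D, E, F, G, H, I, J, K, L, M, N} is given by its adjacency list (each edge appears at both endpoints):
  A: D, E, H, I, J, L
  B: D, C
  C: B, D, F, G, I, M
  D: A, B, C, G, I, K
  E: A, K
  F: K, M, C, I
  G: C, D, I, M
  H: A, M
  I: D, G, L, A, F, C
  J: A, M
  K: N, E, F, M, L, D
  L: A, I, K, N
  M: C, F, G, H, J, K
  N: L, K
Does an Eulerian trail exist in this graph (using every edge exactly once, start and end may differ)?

Degrees: A:6, B:2, C:6, D:6, E:2, F:4, G:4, H:2, I:6, J:2, K:6, L:4, M:6, N:2
Odd-degree vertices: none (0 total).
With 0 odd-degree vertices and all edges in one connected piece, an Eulerian trail exists.

Yes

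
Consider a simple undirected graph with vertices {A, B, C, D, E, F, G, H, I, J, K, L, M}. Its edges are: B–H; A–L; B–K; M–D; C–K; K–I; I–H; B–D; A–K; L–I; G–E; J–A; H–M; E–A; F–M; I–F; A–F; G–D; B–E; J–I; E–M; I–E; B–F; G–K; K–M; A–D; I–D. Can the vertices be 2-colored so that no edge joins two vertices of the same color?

Partition the vertices as {D, E, F, H, J, K, L} vs {A, B, C, G, I, M}. Each listed edge has one endpoint in each part, so the graph is bipartite.

Yes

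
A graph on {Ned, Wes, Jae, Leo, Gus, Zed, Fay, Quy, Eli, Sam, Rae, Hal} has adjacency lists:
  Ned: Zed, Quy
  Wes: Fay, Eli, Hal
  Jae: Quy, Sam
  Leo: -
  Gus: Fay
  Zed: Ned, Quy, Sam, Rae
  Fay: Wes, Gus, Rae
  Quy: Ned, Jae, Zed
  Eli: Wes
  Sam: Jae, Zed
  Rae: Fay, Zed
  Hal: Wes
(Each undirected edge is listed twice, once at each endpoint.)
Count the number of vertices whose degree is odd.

6

Degrees: Ned:2, Wes:3, Jae:2, Leo:0, Gus:1, Zed:4, Fay:3, Quy:3, Eli:1, Sam:2, Rae:2, Hal:1
Odd-degree vertices: Wes, Gus, Fay, Quy, Eli, Hal.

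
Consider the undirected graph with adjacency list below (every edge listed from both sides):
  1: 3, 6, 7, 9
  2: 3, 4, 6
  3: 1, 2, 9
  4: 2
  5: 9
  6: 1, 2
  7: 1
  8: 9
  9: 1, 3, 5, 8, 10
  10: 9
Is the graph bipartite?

The cycle 3-1-9-3 has length 3, which is odd, so the graph is not bipartite.

No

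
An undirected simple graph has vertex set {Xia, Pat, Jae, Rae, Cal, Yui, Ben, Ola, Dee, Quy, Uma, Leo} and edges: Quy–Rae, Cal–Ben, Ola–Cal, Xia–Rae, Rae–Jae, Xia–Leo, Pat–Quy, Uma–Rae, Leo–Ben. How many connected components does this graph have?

Component: {Yui}
Component: {Dee}
Component: {Xia, Pat, Jae, Rae, Cal, Ben, Ola, Quy, Uma, Leo}

3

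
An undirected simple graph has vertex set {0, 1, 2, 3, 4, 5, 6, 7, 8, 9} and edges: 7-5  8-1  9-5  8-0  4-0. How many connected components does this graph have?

Component: {2}
Component: {3}
Component: {6}
Component: {5, 7, 9}
Component: {0, 1, 4, 8}

5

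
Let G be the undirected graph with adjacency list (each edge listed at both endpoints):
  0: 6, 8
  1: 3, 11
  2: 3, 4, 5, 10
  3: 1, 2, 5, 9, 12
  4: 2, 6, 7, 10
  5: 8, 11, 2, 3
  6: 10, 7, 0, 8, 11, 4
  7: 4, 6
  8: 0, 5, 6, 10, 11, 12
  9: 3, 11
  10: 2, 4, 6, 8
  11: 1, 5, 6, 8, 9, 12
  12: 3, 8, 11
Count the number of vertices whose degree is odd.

Degrees: 0:2, 1:2, 2:4, 3:5, 4:4, 5:4, 6:6, 7:2, 8:6, 9:2, 10:4, 11:6, 12:3
Odd-degree vertices: 3, 12.

2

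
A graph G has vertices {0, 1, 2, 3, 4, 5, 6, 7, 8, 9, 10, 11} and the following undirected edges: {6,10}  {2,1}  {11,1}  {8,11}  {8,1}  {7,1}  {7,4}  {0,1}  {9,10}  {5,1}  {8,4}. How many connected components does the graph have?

3

Component: {3}
Component: {6, 9, 10}
Component: {0, 1, 2, 4, 5, 7, 8, 11}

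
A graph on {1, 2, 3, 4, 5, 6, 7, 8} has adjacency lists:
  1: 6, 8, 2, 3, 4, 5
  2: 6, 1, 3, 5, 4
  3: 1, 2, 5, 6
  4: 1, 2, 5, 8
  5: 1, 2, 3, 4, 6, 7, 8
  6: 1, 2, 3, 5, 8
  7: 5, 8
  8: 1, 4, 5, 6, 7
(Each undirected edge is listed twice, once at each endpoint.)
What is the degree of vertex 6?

5

Neighbors of 6: 1, 2, 3, 5, 8.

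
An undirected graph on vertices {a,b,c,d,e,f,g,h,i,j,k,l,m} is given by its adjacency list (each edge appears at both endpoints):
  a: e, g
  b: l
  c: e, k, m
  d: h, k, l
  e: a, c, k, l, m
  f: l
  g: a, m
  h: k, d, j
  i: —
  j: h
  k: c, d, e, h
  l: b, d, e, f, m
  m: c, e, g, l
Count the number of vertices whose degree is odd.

Degrees: a:2, b:1, c:3, d:3, e:5, f:1, g:2, h:3, i:0, j:1, k:4, l:5, m:4
Odd-degree vertices: b, c, d, e, f, h, j, l.

8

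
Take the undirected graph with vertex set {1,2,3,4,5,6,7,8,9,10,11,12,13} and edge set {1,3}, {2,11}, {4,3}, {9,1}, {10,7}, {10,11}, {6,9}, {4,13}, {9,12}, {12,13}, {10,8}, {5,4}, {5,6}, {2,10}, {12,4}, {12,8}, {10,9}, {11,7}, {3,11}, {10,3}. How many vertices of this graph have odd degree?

Degrees: 1:2, 2:2, 3:4, 4:4, 5:2, 6:2, 7:2, 8:2, 9:4, 10:6, 11:4, 12:4, 13:2
Odd-degree vertices: none.

0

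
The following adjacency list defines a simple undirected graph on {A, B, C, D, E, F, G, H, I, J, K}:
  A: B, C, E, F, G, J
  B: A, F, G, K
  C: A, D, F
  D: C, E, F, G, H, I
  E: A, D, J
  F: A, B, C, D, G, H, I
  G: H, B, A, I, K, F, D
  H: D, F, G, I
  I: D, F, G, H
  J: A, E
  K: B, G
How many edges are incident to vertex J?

Neighbors of J: A, E.

2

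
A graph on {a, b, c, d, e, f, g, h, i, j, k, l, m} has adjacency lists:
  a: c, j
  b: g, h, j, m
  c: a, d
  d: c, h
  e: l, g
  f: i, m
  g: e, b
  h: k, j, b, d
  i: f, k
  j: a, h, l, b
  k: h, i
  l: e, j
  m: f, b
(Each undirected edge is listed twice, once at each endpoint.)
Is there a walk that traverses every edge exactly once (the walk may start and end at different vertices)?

Yes

Degrees: a:2, b:4, c:2, d:2, e:2, f:2, g:2, h:4, i:2, j:4, k:2, l:2, m:2
Odd-degree vertices: none (0 total).
The non-isolated vertices are connected and exactly 0 have odd degree, so an Eulerian trail exists.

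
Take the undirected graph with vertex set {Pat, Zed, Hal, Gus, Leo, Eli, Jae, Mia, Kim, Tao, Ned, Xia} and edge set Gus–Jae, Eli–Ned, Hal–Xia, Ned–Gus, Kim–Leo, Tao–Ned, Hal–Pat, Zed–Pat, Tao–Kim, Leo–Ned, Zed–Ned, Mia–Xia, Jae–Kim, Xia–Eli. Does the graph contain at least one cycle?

Yes

|V| = 12, |E| = 14, number of components = 1.
Since 14 > 12 - 1, a cycle must exist; for instance Pat-Zed-Ned-Eli-Xia-Hal-Pat.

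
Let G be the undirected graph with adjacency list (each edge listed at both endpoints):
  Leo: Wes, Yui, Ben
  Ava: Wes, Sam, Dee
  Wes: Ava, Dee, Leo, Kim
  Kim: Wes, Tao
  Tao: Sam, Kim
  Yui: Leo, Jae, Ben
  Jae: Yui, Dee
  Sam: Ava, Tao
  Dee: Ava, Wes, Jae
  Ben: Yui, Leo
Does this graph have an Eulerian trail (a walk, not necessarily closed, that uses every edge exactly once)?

No

Degrees: Leo:3, Ava:3, Wes:4, Kim:2, Tao:2, Yui:3, Jae:2, Sam:2, Dee:3, Ben:2
Odd-degree vertices: Leo, Ava, Yui, Dee (4 total).
An Eulerian trail requires 0 or 2 odd-degree vertices; here there are 4.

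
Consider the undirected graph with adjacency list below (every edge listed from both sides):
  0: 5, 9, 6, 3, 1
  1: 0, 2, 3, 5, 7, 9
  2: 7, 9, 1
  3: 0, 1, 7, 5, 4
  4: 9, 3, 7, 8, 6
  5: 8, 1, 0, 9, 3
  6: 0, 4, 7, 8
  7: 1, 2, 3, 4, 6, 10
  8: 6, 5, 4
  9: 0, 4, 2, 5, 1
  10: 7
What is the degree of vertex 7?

Neighbors of 7: 1, 2, 3, 4, 6, 10.

6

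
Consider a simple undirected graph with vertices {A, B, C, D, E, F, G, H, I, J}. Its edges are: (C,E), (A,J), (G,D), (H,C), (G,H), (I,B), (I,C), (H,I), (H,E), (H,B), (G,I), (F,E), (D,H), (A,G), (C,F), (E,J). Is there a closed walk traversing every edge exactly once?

Degrees: A:2, B:2, C:4, D:2, E:4, F:2, G:4, H:6, I:4, J:2
All degrees are even and the non-isolated vertices are connected — an Eulerian circuit exists.

Yes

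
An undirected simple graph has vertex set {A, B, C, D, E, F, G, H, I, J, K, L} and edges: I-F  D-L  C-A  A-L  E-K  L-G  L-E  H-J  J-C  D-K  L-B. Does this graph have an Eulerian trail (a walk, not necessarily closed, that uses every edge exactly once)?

No

Degrees: A:2, B:1, C:2, D:2, E:2, F:1, G:1, H:1, I:1, J:2, K:2, L:5
Odd-degree vertices: B, F, G, H, I, L (6 total).
With 6 odd-degree vertices (more than two), no single trail can use every edge.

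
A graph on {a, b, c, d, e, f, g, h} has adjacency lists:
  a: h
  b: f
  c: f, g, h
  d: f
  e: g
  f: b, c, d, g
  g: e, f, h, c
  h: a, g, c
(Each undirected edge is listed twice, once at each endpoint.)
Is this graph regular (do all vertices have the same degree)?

No

Degrees: a:1, b:1, c:3, d:1, e:1, f:4, g:4, h:3
Vertex a has degree 1 while f has degree 4, so the graph is not regular.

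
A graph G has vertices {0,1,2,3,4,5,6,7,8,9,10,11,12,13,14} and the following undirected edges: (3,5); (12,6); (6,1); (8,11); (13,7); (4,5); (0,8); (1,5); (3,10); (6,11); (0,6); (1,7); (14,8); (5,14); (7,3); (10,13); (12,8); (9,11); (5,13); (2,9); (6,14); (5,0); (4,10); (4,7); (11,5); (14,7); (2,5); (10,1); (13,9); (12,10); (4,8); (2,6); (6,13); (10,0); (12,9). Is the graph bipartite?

Color {5, 6, 7, 8, 9, 10} black and {0, 1, 2, 3, 4, 11, 12, 13, 14} white. No edge joins two same-colored vertices, so the graph is bipartite.

Yes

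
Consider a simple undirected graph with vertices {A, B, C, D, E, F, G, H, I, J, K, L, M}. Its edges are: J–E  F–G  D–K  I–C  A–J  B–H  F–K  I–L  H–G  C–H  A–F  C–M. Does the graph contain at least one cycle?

No

|V| = 13, |E| = 12, number of components = 1.
Since 12 = 13 - 1, the graph is a forest and contains no cycle.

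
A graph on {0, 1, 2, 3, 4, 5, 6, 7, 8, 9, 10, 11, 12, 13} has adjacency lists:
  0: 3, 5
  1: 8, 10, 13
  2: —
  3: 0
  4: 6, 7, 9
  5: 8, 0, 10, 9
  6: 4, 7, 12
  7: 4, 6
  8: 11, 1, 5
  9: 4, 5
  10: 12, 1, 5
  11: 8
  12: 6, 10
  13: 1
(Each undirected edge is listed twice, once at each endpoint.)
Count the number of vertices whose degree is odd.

8

Degrees: 0:2, 1:3, 2:0, 3:1, 4:3, 5:4, 6:3, 7:2, 8:3, 9:2, 10:3, 11:1, 12:2, 13:1
Odd-degree vertices: 1, 3, 4, 6, 8, 10, 11, 13.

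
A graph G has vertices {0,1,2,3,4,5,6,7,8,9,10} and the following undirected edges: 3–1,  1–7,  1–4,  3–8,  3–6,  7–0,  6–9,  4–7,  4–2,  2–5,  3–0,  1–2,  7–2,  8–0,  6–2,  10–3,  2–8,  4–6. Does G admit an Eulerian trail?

No

Degrees: 0:3, 1:4, 2:6, 3:5, 4:4, 5:1, 6:4, 7:4, 8:3, 9:1, 10:1
Odd-degree vertices: 0, 3, 5, 8, 9, 10 (6 total).
With 6 odd-degree vertices (more than two), no single trail can use every edge.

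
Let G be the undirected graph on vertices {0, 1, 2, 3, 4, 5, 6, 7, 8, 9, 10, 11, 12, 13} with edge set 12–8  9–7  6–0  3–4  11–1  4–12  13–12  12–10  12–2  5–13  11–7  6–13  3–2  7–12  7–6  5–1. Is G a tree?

No

The graph has 14 vertices and 16 edges.
Connected but with 16 > 13 edges, so it has a cycle and is not a tree.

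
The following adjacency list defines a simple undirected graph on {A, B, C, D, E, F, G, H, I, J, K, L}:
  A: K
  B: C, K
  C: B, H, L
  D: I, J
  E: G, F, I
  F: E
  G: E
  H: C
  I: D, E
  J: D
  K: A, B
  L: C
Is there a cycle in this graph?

The graph has 12 vertices, 10 edges, and 2 connected components.
Since 10 = 12 - 2, the graph is a forest and contains no cycle.

No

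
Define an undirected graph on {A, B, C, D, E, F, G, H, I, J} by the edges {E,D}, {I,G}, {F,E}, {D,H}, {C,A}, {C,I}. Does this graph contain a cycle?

|V| = 10, |E| = 6, number of components = 4.
A forest on 10 vertices with 4 components has exactly 6 edges, which matches — so no cycle.

No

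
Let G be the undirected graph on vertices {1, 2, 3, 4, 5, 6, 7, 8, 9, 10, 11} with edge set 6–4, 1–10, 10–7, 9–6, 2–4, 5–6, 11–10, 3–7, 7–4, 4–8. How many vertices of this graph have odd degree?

Degrees: 1:1, 2:1, 3:1, 4:4, 5:1, 6:3, 7:3, 8:1, 9:1, 10:3, 11:1
Odd-degree vertices: 1, 2, 3, 5, 6, 7, 8, 9, 10, 11.

10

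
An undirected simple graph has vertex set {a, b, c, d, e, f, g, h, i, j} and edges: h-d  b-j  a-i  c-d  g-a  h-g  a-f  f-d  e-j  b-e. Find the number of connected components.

2

Component: {b, e, j}
Component: {a, c, d, f, g, h, i}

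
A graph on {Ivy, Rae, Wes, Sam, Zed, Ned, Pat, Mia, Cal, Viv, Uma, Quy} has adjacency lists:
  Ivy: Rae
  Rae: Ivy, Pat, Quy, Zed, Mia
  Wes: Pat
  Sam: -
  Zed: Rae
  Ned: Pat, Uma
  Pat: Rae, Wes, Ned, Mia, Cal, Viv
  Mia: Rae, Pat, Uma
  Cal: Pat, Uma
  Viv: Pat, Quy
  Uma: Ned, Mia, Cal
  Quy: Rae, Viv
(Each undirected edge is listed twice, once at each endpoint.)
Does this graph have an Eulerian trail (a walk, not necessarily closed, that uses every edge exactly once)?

No

Degrees: Ivy:1, Rae:5, Wes:1, Sam:0, Zed:1, Ned:2, Pat:6, Mia:3, Cal:2, Viv:2, Uma:3, Quy:2
Odd-degree vertices: Ivy, Rae, Wes, Zed, Mia, Uma (6 total).
An Eulerian trail requires 0 or 2 odd-degree vertices; here there are 6.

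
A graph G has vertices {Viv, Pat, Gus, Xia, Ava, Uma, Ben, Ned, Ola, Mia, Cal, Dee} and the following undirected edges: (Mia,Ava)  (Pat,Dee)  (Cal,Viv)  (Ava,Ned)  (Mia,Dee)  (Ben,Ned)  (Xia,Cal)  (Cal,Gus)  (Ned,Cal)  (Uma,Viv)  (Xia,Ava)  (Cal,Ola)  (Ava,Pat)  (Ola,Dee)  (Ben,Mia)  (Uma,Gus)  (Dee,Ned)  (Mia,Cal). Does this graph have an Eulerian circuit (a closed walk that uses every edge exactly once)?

Degrees: Viv:2, Pat:2, Gus:2, Xia:2, Ava:4, Uma:2, Ben:2, Ned:4, Ola:2, Mia:4, Cal:6, Dee:4
Every vertex has even degree and the edges form a single connected piece, so an Eulerian circuit exists.

Yes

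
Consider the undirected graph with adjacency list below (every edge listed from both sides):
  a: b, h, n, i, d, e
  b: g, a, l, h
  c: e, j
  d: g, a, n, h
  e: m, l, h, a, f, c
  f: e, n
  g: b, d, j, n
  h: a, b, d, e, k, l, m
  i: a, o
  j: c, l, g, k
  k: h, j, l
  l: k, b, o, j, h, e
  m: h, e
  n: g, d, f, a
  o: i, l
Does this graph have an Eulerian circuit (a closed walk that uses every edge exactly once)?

No

Degrees: a:6, b:4, c:2, d:4, e:6, f:2, g:4, h:7, i:2, j:4, k:3, l:6, m:2, n:4, o:2
Vertices with odd degree: h, k. An Eulerian circuit requires all degrees even.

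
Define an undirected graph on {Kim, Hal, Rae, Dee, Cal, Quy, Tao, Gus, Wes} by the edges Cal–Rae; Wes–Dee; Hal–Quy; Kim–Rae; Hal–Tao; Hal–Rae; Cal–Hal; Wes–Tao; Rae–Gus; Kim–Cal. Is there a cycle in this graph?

The graph has 9 vertices, 10 edges, and 1 connected component.
One cycle is Cal-Hal-Rae-Cal.

Yes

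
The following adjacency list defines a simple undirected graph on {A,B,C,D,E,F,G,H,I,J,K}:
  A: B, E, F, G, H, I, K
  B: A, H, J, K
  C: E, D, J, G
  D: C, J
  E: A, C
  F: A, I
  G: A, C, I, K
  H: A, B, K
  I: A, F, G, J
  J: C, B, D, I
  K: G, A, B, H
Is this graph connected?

Yes

A breadth-first search from A visits A, E, I, K, G, B, H, F, C, J, D — all 11 vertices — so the graph is connected.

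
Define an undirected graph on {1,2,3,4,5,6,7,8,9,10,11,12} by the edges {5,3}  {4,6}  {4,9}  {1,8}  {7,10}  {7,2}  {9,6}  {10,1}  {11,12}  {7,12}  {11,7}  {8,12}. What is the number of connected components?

Component: {3, 5}
Component: {4, 6, 9}
Component: {1, 2, 7, 8, 10, 11, 12}

3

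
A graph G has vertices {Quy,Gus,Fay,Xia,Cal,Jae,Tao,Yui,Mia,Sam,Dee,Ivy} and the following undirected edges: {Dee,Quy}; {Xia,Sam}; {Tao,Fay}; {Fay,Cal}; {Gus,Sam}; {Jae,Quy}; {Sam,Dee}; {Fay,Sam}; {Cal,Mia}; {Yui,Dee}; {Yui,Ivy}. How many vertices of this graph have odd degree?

Degrees: Quy:2, Gus:1, Fay:3, Xia:1, Cal:2, Jae:1, Tao:1, Yui:2, Mia:1, Sam:4, Dee:3, Ivy:1
Odd-degree vertices: Gus, Fay, Xia, Jae, Tao, Mia, Dee, Ivy.

8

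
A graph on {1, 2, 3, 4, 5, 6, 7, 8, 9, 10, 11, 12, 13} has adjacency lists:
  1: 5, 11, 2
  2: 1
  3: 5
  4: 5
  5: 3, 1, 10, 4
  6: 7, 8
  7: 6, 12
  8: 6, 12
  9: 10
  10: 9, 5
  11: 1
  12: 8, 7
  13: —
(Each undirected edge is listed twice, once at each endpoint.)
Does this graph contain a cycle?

Yes

The graph has 13 vertices, 11 edges, and 3 connected components.
Since 11 > 13 - 3, a cycle must exist; for instance 6-7-12-8-6.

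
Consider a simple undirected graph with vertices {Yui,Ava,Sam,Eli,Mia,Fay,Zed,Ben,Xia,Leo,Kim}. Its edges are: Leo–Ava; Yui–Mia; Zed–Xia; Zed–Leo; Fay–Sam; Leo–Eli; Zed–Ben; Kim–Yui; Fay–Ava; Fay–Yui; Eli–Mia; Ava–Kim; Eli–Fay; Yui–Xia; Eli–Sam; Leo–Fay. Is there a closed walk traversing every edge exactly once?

Degrees: Yui:4, Ava:3, Sam:2, Eli:4, Mia:2, Fay:5, Zed:3, Ben:1, Xia:2, Leo:4, Kim:2
Vertices with odd degree: Ava, Fay, Zed, Ben. An Eulerian circuit requires all degrees even.

No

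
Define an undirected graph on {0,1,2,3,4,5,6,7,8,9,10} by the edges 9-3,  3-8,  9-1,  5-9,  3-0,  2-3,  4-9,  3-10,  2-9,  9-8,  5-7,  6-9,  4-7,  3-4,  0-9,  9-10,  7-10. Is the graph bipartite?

No

The cycle 3-9-10-3 has length 3, which is odd, so the graph is not bipartite.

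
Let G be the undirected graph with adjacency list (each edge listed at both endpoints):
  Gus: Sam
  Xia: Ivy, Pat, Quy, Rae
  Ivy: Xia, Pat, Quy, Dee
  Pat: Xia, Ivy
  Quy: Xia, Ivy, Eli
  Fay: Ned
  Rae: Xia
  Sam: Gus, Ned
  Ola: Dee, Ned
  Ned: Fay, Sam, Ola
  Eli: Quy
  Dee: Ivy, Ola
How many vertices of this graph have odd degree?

Degrees: Gus:1, Xia:4, Ivy:4, Pat:2, Quy:3, Fay:1, Rae:1, Sam:2, Ola:2, Ned:3, Eli:1, Dee:2
Odd-degree vertices: Gus, Quy, Fay, Rae, Ned, Eli.

6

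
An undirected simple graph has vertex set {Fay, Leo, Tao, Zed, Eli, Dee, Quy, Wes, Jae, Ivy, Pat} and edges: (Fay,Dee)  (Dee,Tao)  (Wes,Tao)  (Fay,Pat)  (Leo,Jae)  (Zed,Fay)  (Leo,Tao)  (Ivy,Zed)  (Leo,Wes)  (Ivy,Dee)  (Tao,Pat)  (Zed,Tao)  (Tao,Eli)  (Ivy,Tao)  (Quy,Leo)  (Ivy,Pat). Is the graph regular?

Degrees: Fay:3, Leo:4, Tao:7, Zed:3, Eli:1, Dee:3, Quy:1, Wes:2, Jae:1, Ivy:4, Pat:3
Vertex Eli has degree 1 while Tao has degree 7, so the graph is not regular.

No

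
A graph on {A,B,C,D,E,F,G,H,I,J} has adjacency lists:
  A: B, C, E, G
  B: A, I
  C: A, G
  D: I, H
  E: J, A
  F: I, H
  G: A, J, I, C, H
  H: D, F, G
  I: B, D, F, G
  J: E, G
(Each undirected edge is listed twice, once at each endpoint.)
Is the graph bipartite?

The cycle A-C-G-A has length 3, which is odd, so the graph is not bipartite.

No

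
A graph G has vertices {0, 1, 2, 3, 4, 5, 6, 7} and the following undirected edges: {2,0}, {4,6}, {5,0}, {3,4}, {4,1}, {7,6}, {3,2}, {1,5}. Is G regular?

Degrees: 0:2, 1:2, 2:2, 3:2, 4:3, 5:2, 6:2, 7:1
Degrees are not all equal (e.g. deg(7)=1 but deg(4)=3); not regular.

No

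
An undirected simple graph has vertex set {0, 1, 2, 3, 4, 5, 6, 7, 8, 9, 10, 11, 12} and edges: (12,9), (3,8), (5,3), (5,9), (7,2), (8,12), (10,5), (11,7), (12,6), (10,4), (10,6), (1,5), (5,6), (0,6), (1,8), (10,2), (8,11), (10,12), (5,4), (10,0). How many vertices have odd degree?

Degrees: 0:2, 1:2, 2:2, 3:2, 4:2, 5:6, 6:4, 7:2, 8:4, 9:2, 10:6, 11:2, 12:4
Odd-degree vertices: none.

0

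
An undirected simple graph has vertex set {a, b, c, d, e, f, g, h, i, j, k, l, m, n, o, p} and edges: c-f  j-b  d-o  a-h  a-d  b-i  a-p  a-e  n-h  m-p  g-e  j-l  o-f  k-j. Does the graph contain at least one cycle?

No

The graph has 16 vertices, 14 edges, and 2 connected components.
Since 14 = 16 - 2, the graph is a forest and contains no cycle.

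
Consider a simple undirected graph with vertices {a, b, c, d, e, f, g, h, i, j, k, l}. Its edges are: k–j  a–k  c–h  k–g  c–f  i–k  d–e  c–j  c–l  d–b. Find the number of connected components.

Component: {b, d, e}
Component: {a, c, f, g, h, i, j, k, l}

2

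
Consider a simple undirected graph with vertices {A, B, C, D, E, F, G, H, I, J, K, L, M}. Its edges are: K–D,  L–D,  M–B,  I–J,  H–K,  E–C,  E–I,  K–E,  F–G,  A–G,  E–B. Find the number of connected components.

Component: {A, F, G}
Component: {B, C, D, E, H, I, J, K, L, M}

2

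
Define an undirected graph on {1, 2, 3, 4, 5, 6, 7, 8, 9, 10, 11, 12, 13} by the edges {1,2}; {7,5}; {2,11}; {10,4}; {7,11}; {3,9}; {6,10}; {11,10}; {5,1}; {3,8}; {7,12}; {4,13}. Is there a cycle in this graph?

Yes

|V| = 13, |E| = 12, number of components = 2.
Since 12 > 13 - 2, a cycle must exist; for instance 1-2-11-7-5-1.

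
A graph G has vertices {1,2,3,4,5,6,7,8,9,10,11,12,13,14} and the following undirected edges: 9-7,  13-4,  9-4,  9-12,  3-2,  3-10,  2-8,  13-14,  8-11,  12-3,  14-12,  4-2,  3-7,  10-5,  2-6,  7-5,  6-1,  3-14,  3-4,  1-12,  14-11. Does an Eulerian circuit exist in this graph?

No

Degrees: 1:2, 2:4, 3:6, 4:4, 5:2, 6:2, 7:3, 8:2, 9:3, 10:2, 11:2, 12:4, 13:2, 14:4
Vertices with odd degree: 7, 9. An Eulerian circuit requires all degrees even.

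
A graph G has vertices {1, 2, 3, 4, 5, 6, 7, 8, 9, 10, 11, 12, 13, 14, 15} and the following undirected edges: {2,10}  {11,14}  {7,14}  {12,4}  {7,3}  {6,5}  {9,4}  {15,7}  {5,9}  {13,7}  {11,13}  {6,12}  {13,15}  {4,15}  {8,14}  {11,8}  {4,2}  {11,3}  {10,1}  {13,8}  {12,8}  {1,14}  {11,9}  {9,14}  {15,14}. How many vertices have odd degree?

2

Degrees: 1:2, 2:2, 3:2, 4:4, 5:2, 6:2, 7:4, 8:4, 9:4, 10:2, 11:5, 12:3, 13:4, 14:6, 15:4
Odd-degree vertices: 11, 12.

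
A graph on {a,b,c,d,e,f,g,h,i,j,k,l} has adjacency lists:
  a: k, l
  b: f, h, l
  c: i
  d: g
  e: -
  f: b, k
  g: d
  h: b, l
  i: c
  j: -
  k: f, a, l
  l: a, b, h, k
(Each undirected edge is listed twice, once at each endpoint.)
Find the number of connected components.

5

Component: {e}
Component: {j}
Component: {c, i}
Component: {d, g}
Component: {a, b, f, h, k, l}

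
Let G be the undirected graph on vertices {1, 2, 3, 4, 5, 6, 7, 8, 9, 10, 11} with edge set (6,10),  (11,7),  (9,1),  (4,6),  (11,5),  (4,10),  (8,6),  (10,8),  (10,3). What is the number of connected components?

4

Component: {2}
Component: {1, 9}
Component: {5, 7, 11}
Component: {3, 4, 6, 8, 10}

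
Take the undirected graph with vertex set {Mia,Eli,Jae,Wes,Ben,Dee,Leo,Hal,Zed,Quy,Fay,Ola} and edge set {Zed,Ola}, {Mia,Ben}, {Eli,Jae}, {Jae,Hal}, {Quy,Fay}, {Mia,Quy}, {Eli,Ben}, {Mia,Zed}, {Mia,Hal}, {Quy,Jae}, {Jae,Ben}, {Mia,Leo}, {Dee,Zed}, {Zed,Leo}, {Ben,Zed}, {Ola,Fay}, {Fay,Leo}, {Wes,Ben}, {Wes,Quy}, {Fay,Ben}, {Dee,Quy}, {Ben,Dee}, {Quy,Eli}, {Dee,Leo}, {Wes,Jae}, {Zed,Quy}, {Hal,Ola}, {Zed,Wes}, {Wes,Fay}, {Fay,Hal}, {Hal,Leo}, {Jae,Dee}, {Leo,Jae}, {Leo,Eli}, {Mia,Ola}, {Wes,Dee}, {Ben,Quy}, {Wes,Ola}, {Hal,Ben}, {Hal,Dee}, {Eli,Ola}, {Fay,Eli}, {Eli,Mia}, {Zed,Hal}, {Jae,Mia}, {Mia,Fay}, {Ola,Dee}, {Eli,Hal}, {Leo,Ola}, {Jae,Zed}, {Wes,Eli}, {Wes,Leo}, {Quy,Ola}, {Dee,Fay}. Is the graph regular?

Yes

Degrees: Mia:9, Eli:9, Jae:9, Wes:9, Ben:9, Dee:9, Leo:9, Hal:9, Zed:9, Quy:9, Fay:9, Ola:9
Every vertex has degree 9, so the graph is 9-regular.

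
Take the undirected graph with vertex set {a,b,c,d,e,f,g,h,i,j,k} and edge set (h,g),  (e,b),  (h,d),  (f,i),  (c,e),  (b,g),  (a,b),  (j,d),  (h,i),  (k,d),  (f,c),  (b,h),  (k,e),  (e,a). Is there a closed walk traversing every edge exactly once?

No

Degrees: a:2, b:4, c:2, d:3, e:4, f:2, g:2, h:4, i:2, j:1, k:2
Vertices with odd degree: d, j. An Eulerian circuit requires all degrees even.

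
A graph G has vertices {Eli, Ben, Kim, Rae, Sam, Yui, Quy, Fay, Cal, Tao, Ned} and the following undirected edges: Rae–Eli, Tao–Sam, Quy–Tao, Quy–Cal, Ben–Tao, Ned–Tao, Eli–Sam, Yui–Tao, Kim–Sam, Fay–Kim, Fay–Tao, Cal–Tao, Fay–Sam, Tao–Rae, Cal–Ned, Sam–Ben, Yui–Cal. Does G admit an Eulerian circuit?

No

Degrees: Eli:2, Ben:2, Kim:2, Rae:2, Sam:5, Yui:2, Quy:2, Fay:3, Cal:4, Tao:8, Ned:2
Vertices with odd degree: Sam, Fay. An Eulerian circuit requires all degrees even.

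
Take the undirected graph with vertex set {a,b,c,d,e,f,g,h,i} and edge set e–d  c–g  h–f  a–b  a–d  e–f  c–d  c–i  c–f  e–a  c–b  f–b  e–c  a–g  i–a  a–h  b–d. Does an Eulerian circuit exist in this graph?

Yes

Degrees: a:6, b:4, c:6, d:4, e:4, f:4, g:2, h:2, i:2
Every vertex has even degree and the edges form a single connected piece, so an Eulerian circuit exists.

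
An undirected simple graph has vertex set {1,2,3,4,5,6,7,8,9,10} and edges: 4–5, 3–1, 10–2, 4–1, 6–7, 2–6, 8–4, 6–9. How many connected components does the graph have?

2

Component: {1, 3, 4, 5, 8}
Component: {2, 6, 7, 9, 10}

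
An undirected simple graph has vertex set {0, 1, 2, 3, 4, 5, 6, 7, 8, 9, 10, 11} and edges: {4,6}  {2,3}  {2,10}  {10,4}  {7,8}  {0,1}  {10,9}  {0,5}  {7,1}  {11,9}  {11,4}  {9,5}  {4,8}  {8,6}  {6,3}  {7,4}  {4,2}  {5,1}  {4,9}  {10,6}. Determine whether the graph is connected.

Yes

Starting from 0 and exploring outward reaches every vertex (0, 5, 1, 9, 7, 4, 11, 10, 8, 2, 6, 3); the graph is connected.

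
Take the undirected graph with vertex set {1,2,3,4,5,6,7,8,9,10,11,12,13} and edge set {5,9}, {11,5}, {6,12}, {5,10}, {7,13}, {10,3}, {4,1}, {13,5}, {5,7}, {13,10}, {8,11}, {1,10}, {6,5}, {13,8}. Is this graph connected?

No

Component: {2}
Component: {1, 3, 4, 5, 6, 7, 8, 9, 10, 11, 12, 13}
There are 2 separate components, so the graph is not connected.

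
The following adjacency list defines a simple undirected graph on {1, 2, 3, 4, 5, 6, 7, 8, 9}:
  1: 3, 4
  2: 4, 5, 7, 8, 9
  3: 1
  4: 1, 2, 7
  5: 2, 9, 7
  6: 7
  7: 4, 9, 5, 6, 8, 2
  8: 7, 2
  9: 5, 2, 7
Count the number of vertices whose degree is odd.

Degrees: 1:2, 2:5, 3:1, 4:3, 5:3, 6:1, 7:6, 8:2, 9:3
Odd-degree vertices: 2, 3, 4, 5, 6, 9.

6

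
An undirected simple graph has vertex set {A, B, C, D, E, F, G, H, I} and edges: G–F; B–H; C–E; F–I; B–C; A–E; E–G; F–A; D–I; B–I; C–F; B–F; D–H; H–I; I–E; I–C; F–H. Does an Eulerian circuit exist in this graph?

Degrees: A:2, B:4, C:4, D:2, E:4, F:6, G:2, H:4, I:6
All degrees are even and the non-isolated vertices are connected — an Eulerian circuit exists.

Yes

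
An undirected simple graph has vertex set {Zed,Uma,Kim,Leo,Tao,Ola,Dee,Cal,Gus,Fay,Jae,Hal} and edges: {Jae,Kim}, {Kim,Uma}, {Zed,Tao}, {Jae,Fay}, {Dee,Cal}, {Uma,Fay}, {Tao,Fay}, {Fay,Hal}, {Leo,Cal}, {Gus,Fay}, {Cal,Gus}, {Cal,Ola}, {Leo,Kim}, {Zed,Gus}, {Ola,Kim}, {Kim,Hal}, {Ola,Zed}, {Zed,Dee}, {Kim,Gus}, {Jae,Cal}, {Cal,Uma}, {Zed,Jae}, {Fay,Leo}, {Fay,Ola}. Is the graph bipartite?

Yes

Partition the vertices as {Uma, Leo, Tao, Ola, Dee, Gus, Jae, Hal} vs {Zed, Kim, Cal, Fay}. Each listed edge has one endpoint in each part, so the graph is bipartite.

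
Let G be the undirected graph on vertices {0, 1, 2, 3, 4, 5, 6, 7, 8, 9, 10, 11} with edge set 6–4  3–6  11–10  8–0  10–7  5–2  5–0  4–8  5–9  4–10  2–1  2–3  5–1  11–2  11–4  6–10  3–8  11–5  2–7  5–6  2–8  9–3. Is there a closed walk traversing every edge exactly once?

Yes

Degrees: 0:2, 1:2, 2:6, 3:4, 4:4, 5:6, 6:4, 7:2, 8:4, 9:2, 10:4, 11:4
Every vertex has even degree and the edges form a single connected piece, so an Eulerian circuit exists.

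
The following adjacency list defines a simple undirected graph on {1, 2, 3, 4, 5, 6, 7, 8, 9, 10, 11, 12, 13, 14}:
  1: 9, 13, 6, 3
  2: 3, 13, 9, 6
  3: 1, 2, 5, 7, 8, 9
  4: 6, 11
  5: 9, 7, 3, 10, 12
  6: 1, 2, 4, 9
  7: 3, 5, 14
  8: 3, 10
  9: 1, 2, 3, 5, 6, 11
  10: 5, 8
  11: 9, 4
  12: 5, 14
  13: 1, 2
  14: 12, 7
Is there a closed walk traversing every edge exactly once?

No

Degrees: 1:4, 2:4, 3:6, 4:2, 5:5, 6:4, 7:3, 8:2, 9:6, 10:2, 11:2, 12:2, 13:2, 14:2
Vertices with odd degree: 5, 7. An Eulerian circuit requires all degrees even.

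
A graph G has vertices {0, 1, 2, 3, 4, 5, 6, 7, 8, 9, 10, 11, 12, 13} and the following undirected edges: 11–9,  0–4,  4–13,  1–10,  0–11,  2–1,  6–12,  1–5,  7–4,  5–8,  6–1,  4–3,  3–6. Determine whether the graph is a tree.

Yes

|V| = 14, |E| = 13.
It is connected with exactly 13 edges, hence acyclic — it is a tree.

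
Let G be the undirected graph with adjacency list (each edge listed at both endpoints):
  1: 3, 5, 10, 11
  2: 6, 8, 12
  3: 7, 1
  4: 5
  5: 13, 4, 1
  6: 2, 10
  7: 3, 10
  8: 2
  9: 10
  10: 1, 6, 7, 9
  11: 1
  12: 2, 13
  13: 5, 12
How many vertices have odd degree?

6

Degrees: 1:4, 2:3, 3:2, 4:1, 5:3, 6:2, 7:2, 8:1, 9:1, 10:4, 11:1, 12:2, 13:2
Odd-degree vertices: 2, 4, 5, 8, 9, 11.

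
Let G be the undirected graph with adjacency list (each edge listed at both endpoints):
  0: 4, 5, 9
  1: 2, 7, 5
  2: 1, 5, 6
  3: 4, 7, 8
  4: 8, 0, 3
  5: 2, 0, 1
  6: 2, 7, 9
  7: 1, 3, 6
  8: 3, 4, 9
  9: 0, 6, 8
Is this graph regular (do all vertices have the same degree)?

Yes

Degrees: 0:3, 1:3, 2:3, 3:3, 4:3, 5:3, 6:3, 7:3, 8:3, 9:3
Every vertex has degree 3, so the graph is 3-regular.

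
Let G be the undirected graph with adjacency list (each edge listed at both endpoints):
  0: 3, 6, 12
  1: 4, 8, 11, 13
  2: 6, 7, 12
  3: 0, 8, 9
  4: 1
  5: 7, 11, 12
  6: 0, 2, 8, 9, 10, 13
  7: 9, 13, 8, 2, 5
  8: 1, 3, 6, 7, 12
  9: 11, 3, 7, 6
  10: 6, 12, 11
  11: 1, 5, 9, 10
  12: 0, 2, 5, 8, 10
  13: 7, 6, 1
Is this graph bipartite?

1-11-9-7-13-1 is an odd cycle (length 5), and a bipartite graph can contain only even cycles.

No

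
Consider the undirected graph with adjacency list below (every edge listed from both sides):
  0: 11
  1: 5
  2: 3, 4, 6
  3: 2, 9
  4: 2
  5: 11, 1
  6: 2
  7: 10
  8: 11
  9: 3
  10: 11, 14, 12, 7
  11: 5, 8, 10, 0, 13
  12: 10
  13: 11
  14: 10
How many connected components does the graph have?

2

Component: {2, 3, 4, 6, 9}
Component: {0, 1, 5, 7, 8, 10, 11, 12, 13, 14}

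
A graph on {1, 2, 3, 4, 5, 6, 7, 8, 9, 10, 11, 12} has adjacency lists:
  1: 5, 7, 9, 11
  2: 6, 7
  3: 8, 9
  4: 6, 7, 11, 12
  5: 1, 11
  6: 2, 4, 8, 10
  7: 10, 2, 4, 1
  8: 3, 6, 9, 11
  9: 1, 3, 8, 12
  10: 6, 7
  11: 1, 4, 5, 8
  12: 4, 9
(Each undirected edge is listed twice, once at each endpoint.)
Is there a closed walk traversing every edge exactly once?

Degrees: 1:4, 2:2, 3:2, 4:4, 5:2, 6:4, 7:4, 8:4, 9:4, 10:2, 11:4, 12:2
All degrees are even and the non-isolated vertices are connected — an Eulerian circuit exists.

Yes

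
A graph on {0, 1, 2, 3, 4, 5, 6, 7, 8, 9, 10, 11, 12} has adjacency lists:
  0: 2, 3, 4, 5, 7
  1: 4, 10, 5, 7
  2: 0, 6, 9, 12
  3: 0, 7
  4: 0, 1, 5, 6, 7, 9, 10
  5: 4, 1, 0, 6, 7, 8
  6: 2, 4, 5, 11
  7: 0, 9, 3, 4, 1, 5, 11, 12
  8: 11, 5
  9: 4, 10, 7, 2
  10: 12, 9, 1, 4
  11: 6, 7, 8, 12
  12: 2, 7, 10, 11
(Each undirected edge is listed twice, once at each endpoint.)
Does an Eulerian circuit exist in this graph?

No

Degrees: 0:5, 1:4, 2:4, 3:2, 4:7, 5:6, 6:4, 7:8, 8:2, 9:4, 10:4, 11:4, 12:4
Vertices with odd degree: 0, 4. An Eulerian circuit requires all degrees even.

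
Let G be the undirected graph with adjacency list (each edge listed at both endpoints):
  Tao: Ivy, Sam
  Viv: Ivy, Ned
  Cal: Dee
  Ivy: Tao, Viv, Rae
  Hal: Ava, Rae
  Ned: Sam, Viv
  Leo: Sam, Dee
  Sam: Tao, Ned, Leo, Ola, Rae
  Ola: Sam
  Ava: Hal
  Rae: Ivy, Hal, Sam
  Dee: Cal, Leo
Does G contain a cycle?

Yes

|V| = 12, |E| = 13, number of components = 1.
Since 13 > 12 - 1, a cycle must exist; for instance Ivy-Viv-Ned-Sam-Rae-Ivy.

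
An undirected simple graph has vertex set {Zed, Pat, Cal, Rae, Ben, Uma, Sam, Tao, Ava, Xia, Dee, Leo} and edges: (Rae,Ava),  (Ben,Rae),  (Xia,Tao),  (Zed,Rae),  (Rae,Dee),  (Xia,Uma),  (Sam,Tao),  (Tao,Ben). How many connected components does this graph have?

Component: {Pat}
Component: {Cal}
Component: {Leo}
Component: {Zed, Rae, Ben, Uma, Sam, Tao, Ava, Xia, Dee}

4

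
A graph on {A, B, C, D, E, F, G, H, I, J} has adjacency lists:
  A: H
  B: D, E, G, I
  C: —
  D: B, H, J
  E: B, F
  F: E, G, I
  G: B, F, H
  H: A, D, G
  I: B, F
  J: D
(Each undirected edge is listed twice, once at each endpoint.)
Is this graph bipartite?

Partition the vertices as {B, C, F, H, J} vs {A, D, E, G, I}. Each listed edge has one endpoint in each part, so the graph is bipartite.

Yes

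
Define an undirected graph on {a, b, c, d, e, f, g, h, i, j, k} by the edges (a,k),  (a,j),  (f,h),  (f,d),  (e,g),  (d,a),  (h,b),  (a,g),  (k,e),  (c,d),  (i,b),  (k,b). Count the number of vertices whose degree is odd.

Degrees: a:4, b:3, c:1, d:3, e:2, f:2, g:2, h:2, i:1, j:1, k:3
Odd-degree vertices: b, c, d, i, j, k.

6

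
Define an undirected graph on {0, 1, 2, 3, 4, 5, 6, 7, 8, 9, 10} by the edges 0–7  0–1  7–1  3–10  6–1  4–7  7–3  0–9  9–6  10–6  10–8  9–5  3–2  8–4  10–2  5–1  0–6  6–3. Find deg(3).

Neighbors of 3: 2, 6, 7, 10.

4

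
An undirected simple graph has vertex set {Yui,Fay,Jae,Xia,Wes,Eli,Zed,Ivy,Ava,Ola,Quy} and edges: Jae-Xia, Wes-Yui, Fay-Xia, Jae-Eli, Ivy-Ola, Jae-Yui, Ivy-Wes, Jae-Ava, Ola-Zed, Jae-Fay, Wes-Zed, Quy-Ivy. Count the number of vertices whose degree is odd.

Degrees: Yui:2, Fay:2, Jae:5, Xia:2, Wes:3, Eli:1, Zed:2, Ivy:3, Ava:1, Ola:2, Quy:1
Odd-degree vertices: Jae, Wes, Eli, Ivy, Ava, Quy.

6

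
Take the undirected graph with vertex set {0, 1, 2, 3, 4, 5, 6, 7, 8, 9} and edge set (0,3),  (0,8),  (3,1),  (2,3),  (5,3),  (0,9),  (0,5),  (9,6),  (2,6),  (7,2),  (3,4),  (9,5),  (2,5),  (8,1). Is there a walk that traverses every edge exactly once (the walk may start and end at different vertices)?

Degrees: 0:4, 1:2, 2:4, 3:5, 4:1, 5:4, 6:2, 7:1, 8:2, 9:3
Odd-degree vertices: 3, 4, 7, 9 (4 total).
With 4 odd-degree vertices (more than two), no single trail can use every edge.

No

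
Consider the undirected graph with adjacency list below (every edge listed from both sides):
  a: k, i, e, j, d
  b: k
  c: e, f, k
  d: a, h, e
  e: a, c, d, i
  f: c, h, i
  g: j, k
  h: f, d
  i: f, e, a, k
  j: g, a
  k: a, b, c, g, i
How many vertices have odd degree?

6

Degrees: a:5, b:1, c:3, d:3, e:4, f:3, g:2, h:2, i:4, j:2, k:5
Odd-degree vertices: a, b, c, d, f, k.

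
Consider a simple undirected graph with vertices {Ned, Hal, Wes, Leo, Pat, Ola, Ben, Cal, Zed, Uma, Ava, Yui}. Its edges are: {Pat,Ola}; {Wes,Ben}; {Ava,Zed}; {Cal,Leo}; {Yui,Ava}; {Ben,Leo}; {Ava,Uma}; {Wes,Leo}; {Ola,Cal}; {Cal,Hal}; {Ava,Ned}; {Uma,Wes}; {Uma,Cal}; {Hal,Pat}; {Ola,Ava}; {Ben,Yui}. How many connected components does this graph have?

Component: {Ned, Hal, Wes, Leo, Pat, Ola, Ben, Cal, Zed, Uma, Ava, Yui}

1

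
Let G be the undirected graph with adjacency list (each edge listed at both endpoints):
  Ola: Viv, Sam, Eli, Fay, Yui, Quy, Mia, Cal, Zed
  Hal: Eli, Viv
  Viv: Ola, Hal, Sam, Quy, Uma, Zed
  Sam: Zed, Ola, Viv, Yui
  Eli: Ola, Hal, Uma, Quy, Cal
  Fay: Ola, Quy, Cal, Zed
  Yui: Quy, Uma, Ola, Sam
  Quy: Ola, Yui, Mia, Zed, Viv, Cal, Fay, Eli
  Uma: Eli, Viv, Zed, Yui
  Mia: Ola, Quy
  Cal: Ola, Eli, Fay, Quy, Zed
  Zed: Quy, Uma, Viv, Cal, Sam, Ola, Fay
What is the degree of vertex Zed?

Neighbors of Zed: Ola, Viv, Sam, Fay, Quy, Uma, Cal.

7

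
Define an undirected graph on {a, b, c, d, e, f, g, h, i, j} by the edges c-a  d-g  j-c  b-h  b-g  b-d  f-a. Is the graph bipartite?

No

g-d-b-g is an odd cycle (length 3), and a bipartite graph can contain only even cycles.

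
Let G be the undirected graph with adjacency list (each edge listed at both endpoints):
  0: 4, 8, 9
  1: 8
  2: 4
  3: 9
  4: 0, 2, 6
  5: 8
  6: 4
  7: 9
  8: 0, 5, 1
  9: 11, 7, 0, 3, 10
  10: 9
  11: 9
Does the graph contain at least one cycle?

|V| = 12, |E| = 11, number of components = 1.
Since 11 = 12 - 1, the graph is a forest and contains no cycle.

No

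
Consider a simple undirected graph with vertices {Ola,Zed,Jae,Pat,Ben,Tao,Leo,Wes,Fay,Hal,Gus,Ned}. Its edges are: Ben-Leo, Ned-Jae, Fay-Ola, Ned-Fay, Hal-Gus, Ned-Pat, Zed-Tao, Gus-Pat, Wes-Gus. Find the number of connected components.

3

Component: {Zed, Tao}
Component: {Ben, Leo}
Component: {Ola, Jae, Pat, Wes, Fay, Hal, Gus, Ned}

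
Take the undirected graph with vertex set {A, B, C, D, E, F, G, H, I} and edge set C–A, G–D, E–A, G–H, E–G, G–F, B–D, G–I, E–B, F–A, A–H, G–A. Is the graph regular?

No

Degrees: A:5, B:2, C:1, D:2, E:3, F:2, G:6, H:2, I:1
Vertex C has degree 1 while G has degree 6, so the graph is not regular.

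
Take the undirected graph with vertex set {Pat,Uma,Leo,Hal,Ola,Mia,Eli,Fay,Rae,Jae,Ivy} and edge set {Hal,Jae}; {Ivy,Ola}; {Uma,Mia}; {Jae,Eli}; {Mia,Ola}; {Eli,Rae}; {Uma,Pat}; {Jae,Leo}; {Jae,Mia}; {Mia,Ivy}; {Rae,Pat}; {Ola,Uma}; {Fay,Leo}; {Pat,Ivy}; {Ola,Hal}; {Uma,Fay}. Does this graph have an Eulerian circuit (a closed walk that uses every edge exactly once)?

No

Degrees: Pat:3, Uma:4, Leo:2, Hal:2, Ola:4, Mia:4, Eli:2, Fay:2, Rae:2, Jae:4, Ivy:3
Pat, Ivy have odd degree; an Eulerian circuit needs every degree to be even, so none exists.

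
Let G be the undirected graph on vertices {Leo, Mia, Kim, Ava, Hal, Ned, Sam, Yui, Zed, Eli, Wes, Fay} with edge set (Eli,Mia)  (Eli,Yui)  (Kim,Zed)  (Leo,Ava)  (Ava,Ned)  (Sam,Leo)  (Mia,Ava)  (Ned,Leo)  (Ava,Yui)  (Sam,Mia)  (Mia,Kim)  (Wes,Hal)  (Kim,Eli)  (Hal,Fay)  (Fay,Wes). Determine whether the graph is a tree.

|V| = 12, |E| = 15.
It is not connected, so it is not a tree.

No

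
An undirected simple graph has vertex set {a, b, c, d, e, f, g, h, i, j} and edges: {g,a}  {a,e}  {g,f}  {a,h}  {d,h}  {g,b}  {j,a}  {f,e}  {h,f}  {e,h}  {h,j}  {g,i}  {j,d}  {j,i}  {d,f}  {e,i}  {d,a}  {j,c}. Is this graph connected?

Starting from a and exploring outward reaches every vertex (a, j, e, h, g, d, i, c, f, b); the graph is connected.

Yes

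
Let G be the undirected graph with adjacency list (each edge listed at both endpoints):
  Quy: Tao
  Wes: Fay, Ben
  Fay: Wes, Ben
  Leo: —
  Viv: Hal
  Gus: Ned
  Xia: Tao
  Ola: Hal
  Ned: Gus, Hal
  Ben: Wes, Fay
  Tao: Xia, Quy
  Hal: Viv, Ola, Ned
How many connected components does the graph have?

Component: {Leo}
Component: {Quy, Xia, Tao}
Component: {Wes, Fay, Ben}
Component: {Viv, Gus, Ola, Ned, Hal}

4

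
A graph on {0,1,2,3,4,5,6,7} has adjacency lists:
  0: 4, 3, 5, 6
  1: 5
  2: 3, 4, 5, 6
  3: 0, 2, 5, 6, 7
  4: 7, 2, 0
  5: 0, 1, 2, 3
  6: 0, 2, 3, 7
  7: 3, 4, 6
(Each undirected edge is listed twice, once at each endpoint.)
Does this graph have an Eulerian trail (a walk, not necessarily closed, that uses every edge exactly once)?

No

Degrees: 0:4, 1:1, 2:4, 3:5, 4:3, 5:4, 6:4, 7:3
Odd-degree vertices: 1, 3, 4, 7 (4 total).
An Eulerian trail requires 0 or 2 odd-degree vertices; here there are 4.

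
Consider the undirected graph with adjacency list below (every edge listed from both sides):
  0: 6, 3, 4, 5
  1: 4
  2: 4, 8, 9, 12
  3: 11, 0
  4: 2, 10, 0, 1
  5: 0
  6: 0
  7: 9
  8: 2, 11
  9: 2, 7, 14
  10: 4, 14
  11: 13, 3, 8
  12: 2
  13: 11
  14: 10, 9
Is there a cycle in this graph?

|V| = 15, |E| = 16, number of components = 1.
One cycle is 0-3-11-8-2-9-14-10-4-0.

Yes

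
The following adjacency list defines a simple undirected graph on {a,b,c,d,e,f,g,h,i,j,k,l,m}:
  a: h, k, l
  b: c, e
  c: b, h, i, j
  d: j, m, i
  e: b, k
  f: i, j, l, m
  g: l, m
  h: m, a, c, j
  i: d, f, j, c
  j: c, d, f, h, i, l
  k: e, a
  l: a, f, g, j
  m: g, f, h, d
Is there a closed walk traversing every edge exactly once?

No

Degrees: a:3, b:2, c:4, d:3, e:2, f:4, g:2, h:4, i:4, j:6, k:2, l:4, m:4
a, d have odd degree; an Eulerian circuit needs every degree to be even, so none exists.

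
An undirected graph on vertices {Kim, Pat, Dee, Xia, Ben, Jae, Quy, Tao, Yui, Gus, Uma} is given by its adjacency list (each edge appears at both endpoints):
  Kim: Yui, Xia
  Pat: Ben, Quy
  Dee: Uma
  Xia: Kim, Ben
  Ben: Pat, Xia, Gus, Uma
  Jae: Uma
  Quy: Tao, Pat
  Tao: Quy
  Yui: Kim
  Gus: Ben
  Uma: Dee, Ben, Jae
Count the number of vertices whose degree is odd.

6

Degrees: Kim:2, Pat:2, Dee:1, Xia:2, Ben:4, Jae:1, Quy:2, Tao:1, Yui:1, Gus:1, Uma:3
Odd-degree vertices: Dee, Jae, Tao, Yui, Gus, Uma.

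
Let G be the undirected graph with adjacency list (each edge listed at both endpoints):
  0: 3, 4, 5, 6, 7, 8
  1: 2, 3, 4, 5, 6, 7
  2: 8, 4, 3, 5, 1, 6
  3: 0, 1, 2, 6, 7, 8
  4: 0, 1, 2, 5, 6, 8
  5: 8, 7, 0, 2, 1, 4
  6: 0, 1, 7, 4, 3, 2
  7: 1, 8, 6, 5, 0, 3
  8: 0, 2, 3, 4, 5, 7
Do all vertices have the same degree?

Degrees: 0:6, 1:6, 2:6, 3:6, 4:6, 5:6, 6:6, 7:6, 8:6
Every vertex has degree 6, so the graph is 6-regular.

Yes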